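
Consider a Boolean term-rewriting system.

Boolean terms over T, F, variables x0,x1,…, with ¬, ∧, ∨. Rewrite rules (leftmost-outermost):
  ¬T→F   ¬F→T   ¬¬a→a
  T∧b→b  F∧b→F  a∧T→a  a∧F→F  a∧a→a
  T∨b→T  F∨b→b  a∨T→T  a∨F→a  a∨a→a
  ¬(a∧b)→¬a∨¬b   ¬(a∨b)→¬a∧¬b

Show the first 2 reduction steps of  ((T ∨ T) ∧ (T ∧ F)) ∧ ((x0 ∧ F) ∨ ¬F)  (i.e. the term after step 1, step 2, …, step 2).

Answer: after 2 steps: (T ∧ F) ∧ ((x0 ∧ F) ∨ ¬F)

Derivation:
  start: ((T ∨ T) ∧ (T ∧ F)) ∧ ((x0 ∧ F) ∨ ¬F)
  [1] (T ∧ (T ∧ F)) ∧ ((x0 ∧ F) ∨ ¬F)
  [2] (T ∧ F) ∧ ((x0 ∧ F) ∨ ¬F)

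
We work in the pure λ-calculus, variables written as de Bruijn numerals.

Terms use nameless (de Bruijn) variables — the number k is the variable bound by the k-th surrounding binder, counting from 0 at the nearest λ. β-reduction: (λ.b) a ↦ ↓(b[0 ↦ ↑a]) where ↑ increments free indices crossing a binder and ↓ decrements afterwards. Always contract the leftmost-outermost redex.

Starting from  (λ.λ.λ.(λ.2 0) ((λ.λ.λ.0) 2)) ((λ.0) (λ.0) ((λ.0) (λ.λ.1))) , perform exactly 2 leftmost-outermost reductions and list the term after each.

  start: (λ.λ.λ.(λ.2 0) ((λ.λ.λ.0) 2)) ((λ.0) (λ.0) ((λ.0) (λ.λ.1)))
  →1  λ.λ.(λ.2 0) ((λ.λ.λ.0) ((λ.0) (λ.0) ((λ.0) (λ.λ.1))))
  →2  λ.λ.1 ((λ.λ.λ.0) ((λ.0) (λ.0) ((λ.0) (λ.λ.1))))

Answer: after 2 steps: λ.λ.1 ((λ.λ.λ.0) ((λ.0) (λ.0) ((λ.0) (λ.λ.1))))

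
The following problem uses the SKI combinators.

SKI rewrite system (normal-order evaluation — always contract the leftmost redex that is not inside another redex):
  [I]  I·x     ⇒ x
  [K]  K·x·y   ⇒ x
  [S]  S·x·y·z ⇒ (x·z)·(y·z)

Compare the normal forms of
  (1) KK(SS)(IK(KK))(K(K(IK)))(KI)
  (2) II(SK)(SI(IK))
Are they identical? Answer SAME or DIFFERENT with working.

Answer: DIFFERENT — A ⇓ KK, B ⇓ SK(SIK)

Working:
Term A:
  start: KK(SS)(IK(KK))(K(K(IK)))(KI)
  →1  K(IK(KK))(K(K(IK)))(KI)
  →2  IK(KK)(KI)
  →3  K(KK)(KI)
  →4  KK

Term B:
  start: II(SK)(SI(IK))
  →1  I(SK)(SI(IK))
  →2  SK(SI(IK))
  →3  SK(SIK)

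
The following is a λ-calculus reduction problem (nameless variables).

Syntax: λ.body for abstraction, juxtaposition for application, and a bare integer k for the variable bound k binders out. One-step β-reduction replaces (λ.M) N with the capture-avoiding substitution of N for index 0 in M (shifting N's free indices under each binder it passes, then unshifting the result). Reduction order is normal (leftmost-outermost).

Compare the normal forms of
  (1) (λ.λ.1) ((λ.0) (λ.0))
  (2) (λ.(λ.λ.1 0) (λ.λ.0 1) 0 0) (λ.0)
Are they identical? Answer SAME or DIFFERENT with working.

Term A:
  start: (λ.λ.1) ((λ.0) (λ.0))
  →1  λ.(λ.0) (λ.0)
  →2  λ.λ.0

Term B:
  start: (λ.(λ.λ.1 0) (λ.λ.0 1) 0 0) (λ.0)
  →1  (λ.λ.1 0) (λ.λ.0 1) (λ.0) (λ.0)
  →2  (λ.(λ.λ.0 1) 0) (λ.0) (λ.0)
  →3  (λ.λ.0 1) (λ.0) (λ.0)
  →4  (λ.0 (λ.0)) (λ.0)
  →5  (λ.0) (λ.0)
  →6  λ.0

Answer: DIFFERENT — A ⇓ λ.λ.0, B ⇓ λ.0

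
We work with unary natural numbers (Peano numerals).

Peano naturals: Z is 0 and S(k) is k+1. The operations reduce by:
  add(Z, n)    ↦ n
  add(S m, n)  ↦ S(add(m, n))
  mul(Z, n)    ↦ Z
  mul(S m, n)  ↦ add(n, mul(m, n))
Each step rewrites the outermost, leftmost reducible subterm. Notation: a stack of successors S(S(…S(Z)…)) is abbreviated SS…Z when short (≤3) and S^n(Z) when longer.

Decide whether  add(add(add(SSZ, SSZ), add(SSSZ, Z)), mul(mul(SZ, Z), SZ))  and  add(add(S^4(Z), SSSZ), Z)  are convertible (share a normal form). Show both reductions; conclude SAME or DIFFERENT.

Term A:
  start: add(add(add(SSZ, SSZ), add(SSSZ, Z)), mul(mul(SZ, Z), SZ))
  [1] add(add(S(add(SZ, SSZ)), add(SSSZ, Z)), mul(mul(SZ, Z), SZ))
  [2] add(S(add(add(SZ, SSZ), add(SSSZ, Z))), mul(mul(SZ, Z), SZ))
  [3] S(add(add(add(SZ, SSZ), add(SSSZ, Z)), mul(mul(SZ, Z), SZ)))
  [4] S(add(add(S(add(Z, SSZ)), add(SSSZ, Z)), mul(mul(SZ, Z), SZ)))
  [5] S(add(S(add(add(Z, SSZ), add(SSSZ, Z))), mul(mul(SZ, Z), SZ)))
  [6] S(S(add(add(add(Z, SSZ), add(SSSZ, Z)), mul(mul(SZ, Z), SZ))))
  [7] S(S(add(add(SSZ, add(SSSZ, Z)), mul(mul(SZ, Z), SZ))))
  [8] S(S(add(S(add(SZ, add(SSSZ, Z))), mul(mul(SZ, Z), SZ))))
  [9] S(S(S(add(add(SZ, add(SSSZ, Z)), mul(mul(SZ, Z), SZ)))))
  [10] S(S(S(add(S(add(Z, add(SSSZ, Z))), mul(mul(SZ, Z), SZ)))))
  [11] S(S(S(S(add(add(Z, add(SSSZ, Z)), mul(mul(SZ, Z), SZ))))))
  [12] S(S(S(S(add(add(SSSZ, Z), mul(mul(SZ, Z), SZ))))))
  [13] S(S(S(S(add(S(add(SSZ, Z)), mul(mul(SZ, Z), SZ))))))
  [14] S(S(S(S(S(add(add(SSZ, Z), mul(mul(SZ, Z), SZ)))))))
  [15] S(S(S(S(S(add(S(add(SZ, Z)), mul(mul(SZ, Z), SZ)))))))
  [16] S(S(S(S(S(S(add(add(SZ, Z), mul(mul(SZ, Z), SZ))))))))
  [17] S(S(S(S(S(S(add(S(add(Z, Z)), mul(mul(SZ, Z), SZ))))))))
  [18] S(S(S(S(S(S(S(add(add(Z, Z), mul(mul(SZ, Z), SZ)))))))))
  [19] S(S(S(S(S(S(S(add(Z, mul(mul(SZ, Z), SZ)))))))))
  [20] S(S(S(S(S(S(S(mul(mul(SZ, Z), SZ))))))))
  [21] S(S(S(S(S(S(S(mul(add(Z, mul(Z, Z)), SZ))))))))
  [22] S(S(S(S(S(S(S(mul(mul(Z, Z), SZ))))))))
  [23] S(S(S(S(S(S(S(mul(Z, SZ))))))))
  [24] S^7(Z)

Term B:
  start: add(add(S^4(Z), SSSZ), Z)
  [1] add(S(add(SSSZ, SSSZ)), Z)
  [2] S(add(add(SSSZ, SSSZ), Z))
  [3] S(add(S(add(SSZ, SSSZ)), Z))
  [4] S(S(add(add(SSZ, SSSZ), Z)))
  [5] S(S(add(S(add(SZ, SSSZ)), Z)))
  [6] S(S(S(add(add(SZ, SSSZ), Z))))
  [7] S(S(S(add(S(add(Z, SSSZ)), Z))))
  [8] S(S(S(S(add(add(Z, SSSZ), Z)))))
  [9] S(S(S(S(add(SSSZ, Z)))))
  [10] S(S(S(S(S(add(SSZ, Z))))))
  [11] S(S(S(S(S(S(add(SZ, Z)))))))
  [12] S(S(S(S(S(S(S(add(Z, Z))))))))
  [13] S^7(Z)

Answer: SAME — A ⇓ S^7(Z), B ⇓ S^7(Z)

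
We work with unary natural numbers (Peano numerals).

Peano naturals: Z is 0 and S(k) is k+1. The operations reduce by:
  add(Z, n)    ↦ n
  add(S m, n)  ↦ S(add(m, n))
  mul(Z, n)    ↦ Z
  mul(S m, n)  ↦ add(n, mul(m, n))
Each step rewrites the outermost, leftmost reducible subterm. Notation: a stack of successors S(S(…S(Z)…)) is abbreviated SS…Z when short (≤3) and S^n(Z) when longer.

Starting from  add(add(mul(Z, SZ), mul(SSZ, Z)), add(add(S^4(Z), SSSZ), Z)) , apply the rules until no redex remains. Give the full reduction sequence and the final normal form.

  start: add(add(mul(Z, SZ), mul(SSZ, Z)), add(add(S^4(Z), SSSZ), Z))
  [1] add(add(Z, mul(SSZ, Z)), add(add(S^4(Z), SSSZ), Z))
  [2] add(mul(SSZ, Z), add(add(S^4(Z), SSSZ), Z))
  [3] add(add(Z, mul(SZ, Z)), add(add(S^4(Z), SSSZ), Z))
  [4] add(mul(SZ, Z), add(add(S^4(Z), SSSZ), Z))
  [5] add(add(Z, mul(Z, Z)), add(add(S^4(Z), SSSZ), Z))
  [6] add(mul(Z, Z), add(add(S^4(Z), SSSZ), Z))
  [7] add(Z, add(add(S^4(Z), SSSZ), Z))
  [8] add(add(S^4(Z), SSSZ), Z)
  [9] add(S(add(SSSZ, SSSZ)), Z)
  [10] S(add(add(SSSZ, SSSZ), Z))
  [11] S(add(S(add(SSZ, SSSZ)), Z))
  [12] S(S(add(add(SSZ, SSSZ), Z)))
  [13] S(S(add(S(add(SZ, SSSZ)), Z)))
  [14] S(S(S(add(add(SZ, SSSZ), Z))))
  [15] S(S(S(add(S(add(Z, SSSZ)), Z))))
  [16] S(S(S(S(add(add(Z, SSSZ), Z)))))
  [17] S(S(S(S(add(SSSZ, Z)))))
  [18] S(S(S(S(S(add(SSZ, Z))))))
  [19] S(S(S(S(S(S(add(SZ, Z)))))))
  [20] S(S(S(S(S(S(S(add(Z, Z))))))))
  [21] S^7(Z)

Answer: normal form = S^7(Z)  (in 21 steps)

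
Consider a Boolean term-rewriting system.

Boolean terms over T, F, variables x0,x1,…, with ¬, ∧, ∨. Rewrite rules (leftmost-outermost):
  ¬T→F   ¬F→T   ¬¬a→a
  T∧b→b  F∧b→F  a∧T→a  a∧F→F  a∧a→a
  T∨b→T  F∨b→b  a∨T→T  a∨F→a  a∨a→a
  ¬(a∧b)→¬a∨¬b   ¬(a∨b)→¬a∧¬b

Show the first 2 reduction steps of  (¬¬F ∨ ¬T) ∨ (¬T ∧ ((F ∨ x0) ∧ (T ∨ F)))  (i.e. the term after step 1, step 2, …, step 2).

Answer: after 2 steps: ¬T ∨ (¬T ∧ ((F ∨ x0) ∧ (T ∨ F)))

Working:
  start: (¬¬F ∨ ¬T) ∨ (¬T ∧ ((F ∨ x0) ∧ (T ∨ F)))
  [1] (F ∨ ¬T) ∨ (¬T ∧ ((F ∨ x0) ∧ (T ∨ F)))
  [2] ¬T ∨ (¬T ∧ ((F ∨ x0) ∧ (T ∨ F)))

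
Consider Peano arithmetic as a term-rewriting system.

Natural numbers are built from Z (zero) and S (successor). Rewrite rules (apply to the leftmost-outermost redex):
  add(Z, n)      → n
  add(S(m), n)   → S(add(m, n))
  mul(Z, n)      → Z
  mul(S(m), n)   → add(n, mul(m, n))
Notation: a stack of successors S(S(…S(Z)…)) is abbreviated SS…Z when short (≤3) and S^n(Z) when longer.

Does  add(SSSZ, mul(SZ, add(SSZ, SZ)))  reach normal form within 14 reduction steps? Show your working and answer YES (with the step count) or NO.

  start: add(SSSZ, mul(SZ, add(SSZ, SZ)))
  →1  S(add(SSZ, mul(SZ, add(SSZ, SZ))))
  →2  S(S(add(SZ, mul(SZ, add(SSZ, SZ)))))
  →3  S(S(S(add(Z, mul(SZ, add(SSZ, SZ))))))
  →4  S(S(S(mul(SZ, add(SSZ, SZ)))))
  →5  S(S(S(add(add(SSZ, SZ), mul(Z, add(SSZ, SZ))))))
  →6  S(S(S(add(S(add(SZ, SZ)), mul(Z, add(SSZ, SZ))))))
  →7  S(S(S(S(add(add(SZ, SZ), mul(Z, add(SSZ, SZ)))))))
  →8  S(S(S(S(add(S(add(Z, SZ)), mul(Z, add(SSZ, SZ)))))))
  →9  S(S(S(S(S(add(add(Z, SZ), mul(Z, add(SSZ, SZ))))))))
  →10  S(S(S(S(S(add(SZ, mul(Z, add(SSZ, SZ))))))))
  →11  S(S(S(S(S(S(add(Z, mul(Z, add(SSZ, SZ)))))))))
  →12  S(S(S(S(S(S(mul(Z, add(SSZ, SZ))))))))
  →13  S^6(Z)

Answer: YES — reaches normal form S^6(Z) in 13 ≤ 14 steps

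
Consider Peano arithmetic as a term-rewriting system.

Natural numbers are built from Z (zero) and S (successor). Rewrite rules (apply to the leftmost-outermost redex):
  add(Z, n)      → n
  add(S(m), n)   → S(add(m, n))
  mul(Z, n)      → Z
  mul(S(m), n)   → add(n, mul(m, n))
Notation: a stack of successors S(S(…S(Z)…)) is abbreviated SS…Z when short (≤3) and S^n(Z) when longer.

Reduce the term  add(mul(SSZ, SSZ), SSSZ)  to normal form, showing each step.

  start: add(mul(SSZ, SSZ), SSSZ)
  step 1: add(add(SSZ, mul(SZ, SSZ)), SSSZ)
  step 2: add(S(add(SZ, mul(SZ, SSZ))), SSSZ)
  step 3: S(add(add(SZ, mul(SZ, SSZ)), SSSZ))
  step 4: S(add(S(add(Z, mul(SZ, SSZ))), SSSZ))
  step 5: S(S(add(add(Z, mul(SZ, SSZ)), SSSZ)))
  step 6: S(S(add(mul(SZ, SSZ), SSSZ)))
  step 7: S(S(add(add(SSZ, mul(Z, SSZ)), SSSZ)))
  step 8: S(S(add(S(add(SZ, mul(Z, SSZ))), SSSZ)))
  step 9: S(S(S(add(add(SZ, mul(Z, SSZ)), SSSZ))))
  step 10: S(S(S(add(S(add(Z, mul(Z, SSZ))), SSSZ))))
  step 11: S(S(S(S(add(add(Z, mul(Z, SSZ)), SSSZ)))))
  step 12: S(S(S(S(add(mul(Z, SSZ), SSSZ)))))
  step 13: S(S(S(S(add(Z, SSSZ)))))
  step 14: S^7(Z)

Answer: normal form = S^7(Z)  (in 14 steps)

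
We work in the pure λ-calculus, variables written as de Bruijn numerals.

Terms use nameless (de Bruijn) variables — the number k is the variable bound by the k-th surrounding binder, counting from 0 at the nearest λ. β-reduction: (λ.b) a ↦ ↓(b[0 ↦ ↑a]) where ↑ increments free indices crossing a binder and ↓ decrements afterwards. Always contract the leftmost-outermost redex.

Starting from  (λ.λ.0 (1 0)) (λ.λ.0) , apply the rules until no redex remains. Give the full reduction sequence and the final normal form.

Answer: normal form = λ.0 (λ.0)  (in 2 steps)

Reduction:
  start: (λ.λ.0 (1 0)) (λ.λ.0)
  step 1: λ.0 ((λ.λ.0) 0)
  step 2: λ.0 (λ.0)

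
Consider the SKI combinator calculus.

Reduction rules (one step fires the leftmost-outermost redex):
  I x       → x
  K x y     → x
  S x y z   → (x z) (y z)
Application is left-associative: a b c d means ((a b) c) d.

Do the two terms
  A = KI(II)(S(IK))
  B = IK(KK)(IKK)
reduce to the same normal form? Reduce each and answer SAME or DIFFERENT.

Term A:
  start: KI(II)(S(IK))
  [1] I(S(IK))
  [2] S(IK)
  [3] SK

Term B:
  start: IK(KK)(IKK)
  [1] K(KK)(IKK)
  [2] KK

Answer: DIFFERENT — A ⇓ SK, B ⇓ KK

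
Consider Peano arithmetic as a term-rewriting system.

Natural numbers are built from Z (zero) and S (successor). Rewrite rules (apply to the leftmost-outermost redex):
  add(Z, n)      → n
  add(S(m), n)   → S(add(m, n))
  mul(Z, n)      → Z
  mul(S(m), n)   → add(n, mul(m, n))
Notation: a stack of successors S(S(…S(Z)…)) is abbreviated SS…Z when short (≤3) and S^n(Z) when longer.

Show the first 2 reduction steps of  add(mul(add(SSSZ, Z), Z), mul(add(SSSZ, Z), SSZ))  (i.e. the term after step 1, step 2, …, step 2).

Answer: after 2 steps: add(add(Z, mul(add(SSZ, Z), Z)), mul(add(SSSZ, Z), SSZ))

Derivation:
  start: add(mul(add(SSSZ, Z), Z), mul(add(SSSZ, Z), SSZ))
  →1  add(mul(S(add(SSZ, Z)), Z), mul(add(SSSZ, Z), SSZ))
  →2  add(add(Z, mul(add(SSZ, Z), Z)), mul(add(SSSZ, Z), SSZ))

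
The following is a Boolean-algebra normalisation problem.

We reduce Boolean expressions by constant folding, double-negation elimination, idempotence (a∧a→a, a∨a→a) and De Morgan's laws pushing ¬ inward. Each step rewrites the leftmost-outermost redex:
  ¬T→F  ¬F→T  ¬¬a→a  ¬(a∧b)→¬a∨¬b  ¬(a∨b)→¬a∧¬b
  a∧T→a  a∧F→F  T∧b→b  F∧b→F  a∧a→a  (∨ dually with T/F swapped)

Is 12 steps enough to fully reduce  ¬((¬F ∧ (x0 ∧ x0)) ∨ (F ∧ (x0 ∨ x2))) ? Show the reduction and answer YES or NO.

Answer: YES — reaches normal form ¬x0 in 10 ≤ 12 steps

Working:
  start: ¬((¬F ∧ (x0 ∧ x0)) ∨ (F ∧ (x0 ∨ x2)))
  [1] ¬(¬F ∧ (x0 ∧ x0)) ∧ ¬(F ∧ (x0 ∨ x2))
  [2] (¬¬F ∨ ¬(x0 ∧ x0)) ∧ ¬(F ∧ (x0 ∨ x2))
  [3] (F ∨ ¬(x0 ∧ x0)) ∧ ¬(F ∧ (x0 ∨ x2))
  [4] ¬(x0 ∧ x0) ∧ ¬(F ∧ (x0 ∨ x2))
  [5] (¬x0 ∨ ¬x0) ∧ ¬(F ∧ (x0 ∨ x2))
  [6] ¬x0 ∧ ¬(F ∧ (x0 ∨ x2))
  [7] ¬x0 ∧ (¬F ∨ ¬(x0 ∨ x2))
  [8] ¬x0 ∧ (T ∨ ¬(x0 ∨ x2))
  [9] ¬x0 ∧ T
  [10] ¬x0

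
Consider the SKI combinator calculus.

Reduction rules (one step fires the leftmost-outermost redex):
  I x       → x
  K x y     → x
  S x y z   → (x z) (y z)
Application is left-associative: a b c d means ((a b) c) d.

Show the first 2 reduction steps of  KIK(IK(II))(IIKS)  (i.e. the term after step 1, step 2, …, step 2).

Answer: after 2 steps: IK(II)(IIKS)

Reduction:
  start: KIK(IK(II))(IIKS)
  →1  I(IK(II))(IIKS)
  →2  IK(II)(IIKS)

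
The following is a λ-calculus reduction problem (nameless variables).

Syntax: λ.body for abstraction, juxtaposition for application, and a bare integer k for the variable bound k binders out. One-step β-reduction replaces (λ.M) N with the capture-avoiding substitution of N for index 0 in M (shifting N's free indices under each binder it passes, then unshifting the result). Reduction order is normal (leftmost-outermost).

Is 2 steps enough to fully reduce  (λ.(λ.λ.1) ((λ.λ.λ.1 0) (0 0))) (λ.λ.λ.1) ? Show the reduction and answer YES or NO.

  start: (λ.(λ.λ.1) ((λ.λ.λ.1 0) (0 0))) (λ.λ.λ.1)
  step 1: (λ.λ.1) ((λ.λ.λ.1 0) ((λ.λ.λ.1) (λ.λ.λ.1)))
  step 2: λ.(λ.λ.λ.1 0) ((λ.λ.λ.1) (λ.λ.λ.1))

Answer: NO — after 2 steps the term is λ.(λ.λ.λ.1 0) ((λ.λ.λ.1) (λ.λ.λ.1)), not yet normal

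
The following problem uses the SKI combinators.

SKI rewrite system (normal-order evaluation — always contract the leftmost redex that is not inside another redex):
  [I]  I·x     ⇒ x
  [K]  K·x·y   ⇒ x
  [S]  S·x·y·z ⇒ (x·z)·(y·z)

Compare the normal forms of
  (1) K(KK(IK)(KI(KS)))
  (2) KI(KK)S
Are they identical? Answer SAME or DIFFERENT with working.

Term A:
  start: K(KK(IK)(KI(KS)))
  →1  K(K(KI(KS)))
  →2  K(KI)

Term B:
  start: KI(KK)S
  →1  IS
  →2  S

Answer: DIFFERENT — A ⇓ K(KI), B ⇓ S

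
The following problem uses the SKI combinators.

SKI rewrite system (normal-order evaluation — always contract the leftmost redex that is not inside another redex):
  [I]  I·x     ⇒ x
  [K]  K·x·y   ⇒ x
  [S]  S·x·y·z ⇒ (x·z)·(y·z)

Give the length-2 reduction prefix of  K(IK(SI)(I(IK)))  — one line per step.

Answer: after 2 steps: K(SI)

Reduction:
  start: K(IK(SI)(I(IK)))
  →1  K(K(SI)(I(IK)))
  →2  K(SI)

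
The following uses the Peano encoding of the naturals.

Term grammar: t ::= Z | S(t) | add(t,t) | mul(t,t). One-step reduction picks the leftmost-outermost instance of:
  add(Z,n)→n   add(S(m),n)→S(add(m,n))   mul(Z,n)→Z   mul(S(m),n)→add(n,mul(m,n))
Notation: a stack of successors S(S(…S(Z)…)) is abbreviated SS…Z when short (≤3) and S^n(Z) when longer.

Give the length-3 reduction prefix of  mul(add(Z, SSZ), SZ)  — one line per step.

Answer: after 3 steps: S(add(Z, mul(SZ, SZ)))

Working:
  start: mul(add(Z, SSZ), SZ)
  →1  mul(SSZ, SZ)
  →2  add(SZ, mul(SZ, SZ))
  →3  S(add(Z, mul(SZ, SZ)))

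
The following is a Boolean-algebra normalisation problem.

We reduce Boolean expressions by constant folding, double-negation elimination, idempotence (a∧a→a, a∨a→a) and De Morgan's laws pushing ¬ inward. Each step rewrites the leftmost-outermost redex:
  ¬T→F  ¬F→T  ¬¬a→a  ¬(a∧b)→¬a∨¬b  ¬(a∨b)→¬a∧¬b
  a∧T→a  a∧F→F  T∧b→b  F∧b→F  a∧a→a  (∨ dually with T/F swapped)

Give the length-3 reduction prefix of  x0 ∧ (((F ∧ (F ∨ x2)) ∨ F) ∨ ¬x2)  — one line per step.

  start: x0 ∧ (((F ∧ (F ∨ x2)) ∨ F) ∨ ¬x2)
  step 1: x0 ∧ ((F ∧ (F ∨ x2)) ∨ ¬x2)
  step 2: x0 ∧ (F ∨ ¬x2)
  step 3: x0 ∧ ¬x2

Answer: after 3 steps: x0 ∧ ¬x2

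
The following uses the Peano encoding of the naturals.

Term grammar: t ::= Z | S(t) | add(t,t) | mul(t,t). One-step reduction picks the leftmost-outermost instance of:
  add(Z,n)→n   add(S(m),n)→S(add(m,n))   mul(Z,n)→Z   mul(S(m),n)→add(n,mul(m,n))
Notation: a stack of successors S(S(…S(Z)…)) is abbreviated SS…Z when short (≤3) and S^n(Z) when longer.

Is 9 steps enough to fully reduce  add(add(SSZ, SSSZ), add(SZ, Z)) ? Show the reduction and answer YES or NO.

Answer: NO — after 9 steps the term is S(S(S(S(S(add(SZ, Z)))))), not yet normal

Derivation:
  start: add(add(SSZ, SSSZ), add(SZ, Z))
  [1] add(S(add(SZ, SSSZ)), add(SZ, Z))
  [2] S(add(add(SZ, SSSZ), add(SZ, Z)))
  [3] S(add(S(add(Z, SSSZ)), add(SZ, Z)))
  [4] S(S(add(add(Z, SSSZ), add(SZ, Z))))
  [5] S(S(add(SSSZ, add(SZ, Z))))
  [6] S(S(S(add(SSZ, add(SZ, Z)))))
  [7] S(S(S(S(add(SZ, add(SZ, Z))))))
  [8] S(S(S(S(S(add(Z, add(SZ, Z)))))))
  [9] S(S(S(S(S(add(SZ, Z))))))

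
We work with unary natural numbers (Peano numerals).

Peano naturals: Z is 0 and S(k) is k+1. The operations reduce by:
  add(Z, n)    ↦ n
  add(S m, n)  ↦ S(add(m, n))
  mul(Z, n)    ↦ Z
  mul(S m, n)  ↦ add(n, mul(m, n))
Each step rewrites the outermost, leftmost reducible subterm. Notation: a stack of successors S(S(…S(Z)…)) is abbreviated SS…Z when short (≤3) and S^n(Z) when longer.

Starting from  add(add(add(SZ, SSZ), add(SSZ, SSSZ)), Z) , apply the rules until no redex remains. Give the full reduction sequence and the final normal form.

Answer: normal form = S^8(Z)  (in 18 steps)

Working:
  start: add(add(add(SZ, SSZ), add(SSZ, SSSZ)), Z)
  step 1: add(add(S(add(Z, SSZ)), add(SSZ, SSSZ)), Z)
  step 2: add(S(add(add(Z, SSZ), add(SSZ, SSSZ))), Z)
  step 3: S(add(add(add(Z, SSZ), add(SSZ, SSSZ)), Z))
  step 4: S(add(add(SSZ, add(SSZ, SSSZ)), Z))
  step 5: S(add(S(add(SZ, add(SSZ, SSSZ))), Z))
  step 6: S(S(add(add(SZ, add(SSZ, SSSZ)), Z)))
  step 7: S(S(add(S(add(Z, add(SSZ, SSSZ))), Z)))
  step 8: S(S(S(add(add(Z, add(SSZ, SSSZ)), Z))))
  step 9: S(S(S(add(add(SSZ, SSSZ), Z))))
  step 10: S(S(S(add(S(add(SZ, SSSZ)), Z))))
  step 11: S(S(S(S(add(add(SZ, SSSZ), Z)))))
  step 12: S(S(S(S(add(S(add(Z, SSSZ)), Z)))))
  step 13: S(S(S(S(S(add(add(Z, SSSZ), Z))))))
  step 14: S(S(S(S(S(add(SSSZ, Z))))))
  step 15: S(S(S(S(S(S(add(SSZ, Z)))))))
  step 16: S(S(S(S(S(S(S(add(SZ, Z))))))))
  step 17: S(S(S(S(S(S(S(S(add(Z, Z)))))))))
  step 18: S^8(Z)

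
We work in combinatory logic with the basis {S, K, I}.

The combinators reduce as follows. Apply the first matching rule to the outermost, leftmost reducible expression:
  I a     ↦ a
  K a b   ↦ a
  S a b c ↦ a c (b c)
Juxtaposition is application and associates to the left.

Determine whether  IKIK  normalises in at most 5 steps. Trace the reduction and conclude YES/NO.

  start: IKIK
  step 1: KIK
  step 2: I

Answer: YES — reaches normal form I in 2 ≤ 5 steps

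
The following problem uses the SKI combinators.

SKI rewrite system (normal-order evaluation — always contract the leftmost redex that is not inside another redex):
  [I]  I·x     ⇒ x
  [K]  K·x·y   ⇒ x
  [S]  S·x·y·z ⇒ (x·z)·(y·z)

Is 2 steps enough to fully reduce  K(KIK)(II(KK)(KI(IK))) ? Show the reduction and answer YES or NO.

  start: K(KIK)(II(KK)(KI(IK)))
  →1  KIK
  →2  I

Answer: YES — reaches normal form I in 2 ≤ 2 steps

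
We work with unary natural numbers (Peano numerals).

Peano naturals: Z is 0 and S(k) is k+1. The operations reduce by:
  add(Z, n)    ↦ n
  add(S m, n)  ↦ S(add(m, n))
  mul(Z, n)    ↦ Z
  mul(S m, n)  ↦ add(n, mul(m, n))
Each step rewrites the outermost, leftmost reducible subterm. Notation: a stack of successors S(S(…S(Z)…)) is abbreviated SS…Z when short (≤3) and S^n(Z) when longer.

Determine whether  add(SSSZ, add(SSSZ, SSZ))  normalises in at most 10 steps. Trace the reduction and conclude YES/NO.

  start: add(SSSZ, add(SSSZ, SSZ))
  [1] S(add(SSZ, add(SSSZ, SSZ)))
  [2] S(S(add(SZ, add(SSSZ, SSZ))))
  [3] S(S(S(add(Z, add(SSSZ, SSZ)))))
  [4] S(S(S(add(SSSZ, SSZ))))
  [5] S(S(S(S(add(SSZ, SSZ)))))
  [6] S(S(S(S(S(add(SZ, SSZ))))))
  [7] S(S(S(S(S(S(add(Z, SSZ)))))))
  [8] S^8(Z)

Answer: YES — reaches normal form S^8(Z) in 8 ≤ 10 steps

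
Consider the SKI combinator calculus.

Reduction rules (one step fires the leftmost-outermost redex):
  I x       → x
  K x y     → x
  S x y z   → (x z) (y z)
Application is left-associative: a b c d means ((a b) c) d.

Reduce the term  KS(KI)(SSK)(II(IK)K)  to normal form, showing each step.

  start: KS(KI)(SSK)(II(IK)K)
  [1] S(SSK)(II(IK)K)
  [2] S(SSK)(I(IK)K)
  [3] S(SSK)(IKK)
  [4] S(SSK)(KK)

Answer: normal form = S(SSK)(KK)  (in 4 steps)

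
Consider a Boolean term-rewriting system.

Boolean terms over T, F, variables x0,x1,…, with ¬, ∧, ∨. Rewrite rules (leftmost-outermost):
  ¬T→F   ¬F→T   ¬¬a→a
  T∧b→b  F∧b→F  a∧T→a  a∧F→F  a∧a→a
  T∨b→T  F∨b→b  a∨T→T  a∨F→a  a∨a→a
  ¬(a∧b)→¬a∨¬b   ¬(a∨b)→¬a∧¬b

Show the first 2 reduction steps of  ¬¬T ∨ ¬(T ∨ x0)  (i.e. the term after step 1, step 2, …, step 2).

Answer: after 2 steps: T

Reduction:
  start: ¬¬T ∨ ¬(T ∨ x0)
  →1  T ∨ ¬(T ∨ x0)
  →2  T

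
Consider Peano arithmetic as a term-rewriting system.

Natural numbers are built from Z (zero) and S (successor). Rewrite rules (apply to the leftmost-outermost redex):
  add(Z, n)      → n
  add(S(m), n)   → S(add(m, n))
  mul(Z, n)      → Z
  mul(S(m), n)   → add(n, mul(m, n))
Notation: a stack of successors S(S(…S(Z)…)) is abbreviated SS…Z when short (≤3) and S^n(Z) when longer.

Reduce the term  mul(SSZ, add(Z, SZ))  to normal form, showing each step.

Answer: normal form = SSZ  (in 9 steps)

Working:
  start: mul(SSZ, add(Z, SZ))
  [1] add(add(Z, SZ), mul(SZ, add(Z, SZ)))
  [2] add(SZ, mul(SZ, add(Z, SZ)))
  [3] S(add(Z, mul(SZ, add(Z, SZ))))
  [4] S(mul(SZ, add(Z, SZ)))
  [5] S(add(add(Z, SZ), mul(Z, add(Z, SZ))))
  [6] S(add(SZ, mul(Z, add(Z, SZ))))
  [7] S(S(add(Z, mul(Z, add(Z, SZ)))))
  [8] S(S(mul(Z, add(Z, SZ))))
  [9] SSZ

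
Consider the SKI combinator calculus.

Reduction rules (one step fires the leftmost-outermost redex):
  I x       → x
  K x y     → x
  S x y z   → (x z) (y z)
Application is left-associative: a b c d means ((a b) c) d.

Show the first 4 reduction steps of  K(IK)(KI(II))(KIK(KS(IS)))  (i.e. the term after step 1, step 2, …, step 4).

  start: K(IK)(KI(II))(KIK(KS(IS)))
  →1  IK(KIK(KS(IS)))
  →2  K(KIK(KS(IS)))
  →3  K(I(KS(IS)))
  →4  K(KS(IS))

Answer: after 4 steps: K(KS(IS))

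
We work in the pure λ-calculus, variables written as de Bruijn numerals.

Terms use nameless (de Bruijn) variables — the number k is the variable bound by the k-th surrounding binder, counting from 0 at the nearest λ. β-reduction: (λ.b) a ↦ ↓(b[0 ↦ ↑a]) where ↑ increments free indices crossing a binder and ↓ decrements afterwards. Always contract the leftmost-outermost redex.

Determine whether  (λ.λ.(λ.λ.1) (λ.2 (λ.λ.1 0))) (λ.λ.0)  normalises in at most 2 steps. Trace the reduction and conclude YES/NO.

Answer: NO — after 2 steps the term is λ.λ.λ.(λ.λ.0) (λ.λ.1 0), not yet normal

Derivation:
  start: (λ.λ.(λ.λ.1) (λ.2 (λ.λ.1 0))) (λ.λ.0)
  [1] λ.(λ.λ.1) (λ.(λ.λ.0) (λ.λ.1 0))
  [2] λ.λ.λ.(λ.λ.0) (λ.λ.1 0)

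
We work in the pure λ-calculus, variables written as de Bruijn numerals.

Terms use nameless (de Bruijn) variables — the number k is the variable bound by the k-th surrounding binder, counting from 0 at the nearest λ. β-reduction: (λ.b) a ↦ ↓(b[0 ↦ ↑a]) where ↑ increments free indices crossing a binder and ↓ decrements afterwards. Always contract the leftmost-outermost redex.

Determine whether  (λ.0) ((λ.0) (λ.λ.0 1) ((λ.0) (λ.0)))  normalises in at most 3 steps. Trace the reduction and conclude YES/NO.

  start: (λ.0) ((λ.0) (λ.λ.0 1) ((λ.0) (λ.0)))
  →1  (λ.0) (λ.λ.0 1) ((λ.0) (λ.0))
  →2  (λ.λ.0 1) ((λ.0) (λ.0))
  →3  λ.0 ((λ.0) (λ.0))

Answer: NO — after 3 steps the term is λ.0 ((λ.0) (λ.0)), not yet normal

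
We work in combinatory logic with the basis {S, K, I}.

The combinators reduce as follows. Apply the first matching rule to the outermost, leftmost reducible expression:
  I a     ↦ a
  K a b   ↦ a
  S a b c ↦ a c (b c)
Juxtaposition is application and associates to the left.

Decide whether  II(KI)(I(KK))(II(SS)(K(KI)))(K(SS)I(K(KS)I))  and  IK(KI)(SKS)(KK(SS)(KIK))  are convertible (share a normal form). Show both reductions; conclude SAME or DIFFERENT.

Answer: DIFFERENT — A ⇓ S(SS(KS))(KI), B ⇓ I

Working:
Term A:
  start: II(KI)(I(KK))(II(SS)(K(KI)))(K(SS)I(K(KS)I))
  step 1: I(KI)(I(KK))(II(SS)(K(KI)))(K(SS)I(K(KS)I))
  step 2: KI(I(KK))(II(SS)(K(KI)))(K(SS)I(K(KS)I))
  step 3: I(II(SS)(K(KI)))(K(SS)I(K(KS)I))
  step 4: II(SS)(K(KI))(K(SS)I(K(KS)I))
  step 5: I(SS)(K(KI))(K(SS)I(K(KS)I))
  step 6: SS(K(KI))(K(SS)I(K(KS)I))
  step 7: S(K(SS)I(K(KS)I))(K(KI)(K(SS)I(K(KS)I)))
  step 8: S(SS(K(KS)I))(K(KI)(K(SS)I(K(KS)I)))
  step 9: S(SS(KS))(K(KI)(K(SS)I(K(KS)I)))
  step 10: S(SS(KS))(KI)

Term B:
  start: IK(KI)(SKS)(KK(SS)(KIK))
  step 1: K(KI)(SKS)(KK(SS)(KIK))
  step 2: KI(KK(SS)(KIK))
  step 3: I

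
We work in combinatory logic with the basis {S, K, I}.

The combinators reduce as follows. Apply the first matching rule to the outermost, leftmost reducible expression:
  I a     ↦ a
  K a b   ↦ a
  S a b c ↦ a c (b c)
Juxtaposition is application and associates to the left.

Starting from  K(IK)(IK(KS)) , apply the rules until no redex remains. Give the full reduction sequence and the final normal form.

Answer: normal form = K  (in 2 steps)

Derivation:
  start: K(IK)(IK(KS))
  [1] IK
  [2] K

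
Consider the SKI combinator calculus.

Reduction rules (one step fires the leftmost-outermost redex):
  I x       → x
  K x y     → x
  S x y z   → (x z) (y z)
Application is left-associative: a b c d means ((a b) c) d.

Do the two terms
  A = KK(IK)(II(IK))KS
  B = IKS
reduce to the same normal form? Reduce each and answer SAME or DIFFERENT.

Term A:
  start: KK(IK)(II(IK))KS
  [1] K(II(IK))KS
  [2] II(IK)S
  [3] I(IK)S
  [4] IKS
  [5] KS

Term B:
  start: IKS
  [1] KS

Answer: SAME — A ⇓ KS, B ⇓ KS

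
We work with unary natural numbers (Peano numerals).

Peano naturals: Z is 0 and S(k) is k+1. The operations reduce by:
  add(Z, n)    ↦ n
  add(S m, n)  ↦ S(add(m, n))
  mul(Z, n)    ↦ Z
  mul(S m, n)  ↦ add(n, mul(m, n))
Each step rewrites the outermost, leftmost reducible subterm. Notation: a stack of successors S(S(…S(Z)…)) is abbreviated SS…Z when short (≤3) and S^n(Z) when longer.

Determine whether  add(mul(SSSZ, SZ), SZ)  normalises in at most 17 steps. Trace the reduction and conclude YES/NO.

  start: add(mul(SSSZ, SZ), SZ)
  →1  add(add(SZ, mul(SSZ, SZ)), SZ)
  →2  add(S(add(Z, mul(SSZ, SZ))), SZ)
  →3  S(add(add(Z, mul(SSZ, SZ)), SZ))
  →4  S(add(mul(SSZ, SZ), SZ))
  →5  S(add(add(SZ, mul(SZ, SZ)), SZ))
  →6  S(add(S(add(Z, mul(SZ, SZ))), SZ))
  →7  S(S(add(add(Z, mul(SZ, SZ)), SZ)))
  →8  S(S(add(mul(SZ, SZ), SZ)))
  →9  S(S(add(add(SZ, mul(Z, SZ)), SZ)))
  →10  S(S(add(S(add(Z, mul(Z, SZ))), SZ)))
  →11  S(S(S(add(add(Z, mul(Z, SZ)), SZ))))
  →12  S(S(S(add(mul(Z, SZ), SZ))))
  →13  S(S(S(add(Z, SZ))))
  →14  S^4(Z)

Answer: YES — reaches normal form S^4(Z) in 14 ≤ 17 steps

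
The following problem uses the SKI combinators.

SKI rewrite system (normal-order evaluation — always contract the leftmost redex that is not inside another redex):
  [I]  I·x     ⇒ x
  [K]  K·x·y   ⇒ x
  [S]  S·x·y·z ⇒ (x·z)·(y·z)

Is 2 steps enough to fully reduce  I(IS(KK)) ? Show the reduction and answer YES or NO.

  start: I(IS(KK))
  →1  IS(KK)
  →2  S(KK)

Answer: YES — reaches normal form S(KK) in 2 ≤ 2 steps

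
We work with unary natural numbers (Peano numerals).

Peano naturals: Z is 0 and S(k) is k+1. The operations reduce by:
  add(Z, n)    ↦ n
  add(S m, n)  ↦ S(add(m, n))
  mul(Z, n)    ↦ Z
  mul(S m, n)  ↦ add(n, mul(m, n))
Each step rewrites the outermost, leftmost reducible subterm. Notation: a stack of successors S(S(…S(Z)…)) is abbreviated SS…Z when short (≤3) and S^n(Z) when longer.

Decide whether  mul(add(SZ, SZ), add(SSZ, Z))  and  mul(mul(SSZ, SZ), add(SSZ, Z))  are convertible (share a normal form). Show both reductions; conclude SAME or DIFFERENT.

Answer: SAME — A ⇓ S^4(Z), B ⇓ S^4(Z)

Working:
Term A:
  start: mul(add(SZ, SZ), add(SSZ, Z))
  →1  mul(S(add(Z, SZ)), add(SSZ, Z))
  →2  add(add(SSZ, Z), mul(add(Z, SZ), add(SSZ, Z)))
  →3  add(S(add(SZ, Z)), mul(add(Z, SZ), add(SSZ, Z)))
  →4  S(add(add(SZ, Z), mul(add(Z, SZ), add(SSZ, Z))))
  →5  S(add(S(add(Z, Z)), mul(add(Z, SZ), add(SSZ, Z))))
  →6  S(S(add(add(Z, Z), mul(add(Z, SZ), add(SSZ, Z)))))
  →7  S(S(add(Z, mul(add(Z, SZ), add(SSZ, Z)))))
  →8  S(S(mul(add(Z, SZ), add(SSZ, Z))))
  →9  S(S(mul(SZ, add(SSZ, Z))))
  →10  S(S(add(add(SSZ, Z), mul(Z, add(SSZ, Z)))))
  →11  S(S(add(S(add(SZ, Z)), mul(Z, add(SSZ, Z)))))
  →12  S(S(S(add(add(SZ, Z), mul(Z, add(SSZ, Z))))))
  →13  S(S(S(add(S(add(Z, Z)), mul(Z, add(SSZ, Z))))))
  →14  S(S(S(S(add(add(Z, Z), mul(Z, add(SSZ, Z)))))))
  →15  S(S(S(S(add(Z, mul(Z, add(SSZ, Z)))))))
  →16  S(S(S(S(mul(Z, add(SSZ, Z))))))
  →17  S^4(Z)

Term B:
  start: mul(mul(SSZ, SZ), add(SSZ, Z))
  →1  mul(add(SZ, mul(SZ, SZ)), add(SSZ, Z))
  →2  mul(S(add(Z, mul(SZ, SZ))), add(SSZ, Z))
  →3  add(add(SSZ, Z), mul(add(Z, mul(SZ, SZ)), add(SSZ, Z)))
  →4  add(S(add(SZ, Z)), mul(add(Z, mul(SZ, SZ)), add(SSZ, Z)))
  →5  S(add(add(SZ, Z), mul(add(Z, mul(SZ, SZ)), add(SSZ, Z))))
  →6  S(add(S(add(Z, Z)), mul(add(Z, mul(SZ, SZ)), add(SSZ, Z))))
  →7  S(S(add(add(Z, Z), mul(add(Z, mul(SZ, SZ)), add(SSZ, Z)))))
  →8  S(S(add(Z, mul(add(Z, mul(SZ, SZ)), add(SSZ, Z)))))
  →9  S(S(mul(add(Z, mul(SZ, SZ)), add(SSZ, Z))))
  →10  S(S(mul(mul(SZ, SZ), add(SSZ, Z))))
  →11  S(S(mul(add(SZ, mul(Z, SZ)), add(SSZ, Z))))
  →12  S(S(mul(S(add(Z, mul(Z, SZ))), add(SSZ, Z))))
  →13  S(S(add(add(SSZ, Z), mul(add(Z, mul(Z, SZ)), add(SSZ, Z)))))
  →14  S(S(add(S(add(SZ, Z)), mul(add(Z, mul(Z, SZ)), add(SSZ, Z)))))
  →15  S(S(S(add(add(SZ, Z), mul(add(Z, mul(Z, SZ)), add(SSZ, Z))))))
  →16  S(S(S(add(S(add(Z, Z)), mul(add(Z, mul(Z, SZ)), add(SSZ, Z))))))
  →17  S(S(S(S(add(add(Z, Z), mul(add(Z, mul(Z, SZ)), add(SSZ, Z)))))))
  →18  S(S(S(S(add(Z, mul(add(Z, mul(Z, SZ)), add(SSZ, Z)))))))
  →19  S(S(S(S(mul(add(Z, mul(Z, SZ)), add(SSZ, Z))))))
  →20  S(S(S(S(mul(mul(Z, SZ), add(SSZ, Z))))))
  →21  S(S(S(S(mul(Z, add(SSZ, Z))))))
  →22  S^4(Z)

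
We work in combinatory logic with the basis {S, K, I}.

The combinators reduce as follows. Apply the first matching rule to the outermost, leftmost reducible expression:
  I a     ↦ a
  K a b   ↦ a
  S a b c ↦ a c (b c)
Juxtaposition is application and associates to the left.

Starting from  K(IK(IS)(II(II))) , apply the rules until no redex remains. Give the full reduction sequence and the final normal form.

Answer: normal form = KS  (in 3 steps)

Derivation:
  start: K(IK(IS)(II(II)))
  step 1: K(K(IS)(II(II)))
  step 2: K(IS)
  step 3: KS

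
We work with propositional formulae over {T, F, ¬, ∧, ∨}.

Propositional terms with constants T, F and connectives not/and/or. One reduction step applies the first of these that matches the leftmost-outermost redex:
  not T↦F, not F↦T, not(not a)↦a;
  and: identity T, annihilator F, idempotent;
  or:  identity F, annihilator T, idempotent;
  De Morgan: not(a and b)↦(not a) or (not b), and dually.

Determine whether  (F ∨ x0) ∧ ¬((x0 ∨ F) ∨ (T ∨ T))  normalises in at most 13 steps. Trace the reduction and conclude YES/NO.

Answer: YES — reaches normal form F in 10 ≤ 13 steps

Reduction:
  start: (F ∨ x0) ∧ ¬((x0 ∨ F) ∨ (T ∨ T))
  →1  x0 ∧ ¬((x0 ∨ F) ∨ (T ∨ T))
  →2  x0 ∧ (¬(x0 ∨ F) ∧ ¬(T ∨ T))
  →3  x0 ∧ ((¬x0 ∧ ¬F) ∧ ¬(T ∨ T))
  →4  x0 ∧ ((¬x0 ∧ T) ∧ ¬(T ∨ T))
  →5  x0 ∧ (¬x0 ∧ ¬(T ∨ T))
  →6  x0 ∧ (¬x0 ∧ (¬T ∧ ¬T))
  →7  x0 ∧ (¬x0 ∧ ¬T)
  →8  x0 ∧ (¬x0 ∧ F)
  →9  x0 ∧ F
  →10  F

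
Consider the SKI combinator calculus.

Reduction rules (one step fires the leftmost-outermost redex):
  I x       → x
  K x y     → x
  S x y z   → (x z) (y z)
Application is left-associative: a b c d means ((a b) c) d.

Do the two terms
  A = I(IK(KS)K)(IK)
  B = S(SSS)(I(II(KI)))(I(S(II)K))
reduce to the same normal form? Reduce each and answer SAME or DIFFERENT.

Answer: DIFFERENT — A ⇓ S, B ⇓ I

Working:
Term A:
  start: I(IK(KS)K)(IK)
  step 1: IK(KS)K(IK)
  step 2: K(KS)K(IK)
  step 3: KS(IK)
  step 4: S

Term B:
  start: S(SSS)(I(II(KI)))(I(S(II)K))
  step 1: SSS(I(S(II)K))(I(II(KI))(I(S(II)K)))
  step 2: S(I(S(II)K))(S(I(S(II)K)))(I(II(KI))(I(S(II)K)))
  step 3: I(S(II)K)(I(II(KI))(I(S(II)K)))(S(I(S(II)K))(I(II(KI))(I(S(II)K))))
  step 4: S(II)K(I(II(KI))(I(S(II)K)))(S(I(S(II)K))(I(II(KI))(I(S(II)K))))
  step 5: II(I(II(KI))(I(S(II)K)))(K(I(II(KI))(I(S(II)K))))(S(I(S(II)K))(I(II(KI))(I(S(II)K))))
  step 6: I(I(II(KI))(I(S(II)K)))(K(I(II(KI))(I(S(II)K))))(S(I(S(II)K))(I(II(KI))(I(S(II)K))))
  step 7: I(II(KI))(I(S(II)K))(K(I(II(KI))(I(S(II)K))))(S(I(S(II)K))(I(II(KI))(I(S(II)K))))
  step 8: II(KI)(I(S(II)K))(K(I(II(KI))(I(S(II)K))))(S(I(S(II)K))(I(II(KI))(I(S(II)K))))
  step 9: I(KI)(I(S(II)K))(K(I(II(KI))(I(S(II)K))))(S(I(S(II)K))(I(II(KI))(I(S(II)K))))
  step 10: KI(I(S(II)K))(K(I(II(KI))(I(S(II)K))))(S(I(S(II)K))(I(II(KI))(I(S(II)K))))
  step 11: I(K(I(II(KI))(I(S(II)K))))(S(I(S(II)K))(I(II(KI))(I(S(II)K))))
  step 12: K(I(II(KI))(I(S(II)K)))(S(I(S(II)K))(I(II(KI))(I(S(II)K))))
  step 13: I(II(KI))(I(S(II)K))
  step 14: II(KI)(I(S(II)K))
  step 15: I(KI)(I(S(II)K))
  step 16: KI(I(S(II)K))
  step 17: I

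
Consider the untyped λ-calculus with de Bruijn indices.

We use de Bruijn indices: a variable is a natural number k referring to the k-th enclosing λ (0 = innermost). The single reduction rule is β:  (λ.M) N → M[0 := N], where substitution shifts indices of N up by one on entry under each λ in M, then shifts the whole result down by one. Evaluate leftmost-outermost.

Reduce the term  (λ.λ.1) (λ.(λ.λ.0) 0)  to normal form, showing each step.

  start: (λ.λ.1) (λ.(λ.λ.0) 0)
  →1  λ.λ.(λ.λ.0) 0
  →2  λ.λ.λ.0

Answer: normal form = λ.λ.λ.0  (in 2 steps)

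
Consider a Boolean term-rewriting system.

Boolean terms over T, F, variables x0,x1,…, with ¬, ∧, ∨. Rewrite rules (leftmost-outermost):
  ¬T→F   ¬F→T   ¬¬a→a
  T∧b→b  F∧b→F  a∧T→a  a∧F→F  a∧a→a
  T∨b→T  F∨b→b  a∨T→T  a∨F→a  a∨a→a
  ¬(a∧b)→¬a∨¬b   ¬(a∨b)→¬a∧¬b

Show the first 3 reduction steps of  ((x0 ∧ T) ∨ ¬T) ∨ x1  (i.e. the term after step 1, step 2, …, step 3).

  start: ((x0 ∧ T) ∨ ¬T) ∨ x1
  [1] (x0 ∨ ¬T) ∨ x1
  [2] (x0 ∨ F) ∨ x1
  [3] x0 ∨ x1

Answer: after 3 steps: x0 ∨ x1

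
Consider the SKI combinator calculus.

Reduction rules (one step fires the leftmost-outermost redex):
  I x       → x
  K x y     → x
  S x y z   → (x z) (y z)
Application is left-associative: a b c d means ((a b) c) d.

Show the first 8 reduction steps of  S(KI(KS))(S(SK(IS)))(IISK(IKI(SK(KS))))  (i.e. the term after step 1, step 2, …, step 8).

Answer: after 8 steps: S(SKS)(IISK(IKI(SK(KS))))

Reduction:
  start: S(KI(KS))(S(SK(IS)))(IISK(IKI(SK(KS))))
  [1] KI(KS)(IISK(IKI(SK(KS))))(S(SK(IS))(IISK(IKI(SK(KS)))))
  [2] I(IISK(IKI(SK(KS))))(S(SK(IS))(IISK(IKI(SK(KS)))))
  [3] IISK(IKI(SK(KS)))(S(SK(IS))(IISK(IKI(SK(KS)))))
  [4] ISK(IKI(SK(KS)))(S(SK(IS))(IISK(IKI(SK(KS)))))
  [5] SK(IKI(SK(KS)))(S(SK(IS))(IISK(IKI(SK(KS)))))
  [6] K(S(SK(IS))(IISK(IKI(SK(KS)))))(IKI(SK(KS))(S(SK(IS))(IISK(IKI(SK(KS))))))
  [7] S(SK(IS))(IISK(IKI(SK(KS))))
  [8] S(SKS)(IISK(IKI(SK(KS))))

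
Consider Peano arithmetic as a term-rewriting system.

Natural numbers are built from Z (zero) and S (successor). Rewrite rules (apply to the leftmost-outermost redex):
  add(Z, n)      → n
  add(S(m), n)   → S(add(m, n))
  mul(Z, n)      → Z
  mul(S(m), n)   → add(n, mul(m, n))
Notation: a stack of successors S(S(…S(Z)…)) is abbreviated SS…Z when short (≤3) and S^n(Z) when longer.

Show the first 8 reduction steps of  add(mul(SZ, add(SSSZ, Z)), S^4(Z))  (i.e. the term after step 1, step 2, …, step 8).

  start: add(mul(SZ, add(SSSZ, Z)), S^4(Z))
  [1] add(add(add(SSSZ, Z), mul(Z, add(SSSZ, Z))), S^4(Z))
  [2] add(add(S(add(SSZ, Z)), mul(Z, add(SSSZ, Z))), S^4(Z))
  [3] add(S(add(add(SSZ, Z), mul(Z, add(SSSZ, Z)))), S^4(Z))
  [4] S(add(add(add(SSZ, Z), mul(Z, add(SSSZ, Z))), S^4(Z)))
  [5] S(add(add(S(add(SZ, Z)), mul(Z, add(SSSZ, Z))), S^4(Z)))
  [6] S(add(S(add(add(SZ, Z), mul(Z, add(SSSZ, Z)))), S^4(Z)))
  [7] S(S(add(add(add(SZ, Z), mul(Z, add(SSSZ, Z))), S^4(Z))))
  [8] S(S(add(add(S(add(Z, Z)), mul(Z, add(SSSZ, Z))), S^4(Z))))

Answer: after 8 steps: S(S(add(add(S(add(Z, Z)), mul(Z, add(SSSZ, Z))), S^4(Z))))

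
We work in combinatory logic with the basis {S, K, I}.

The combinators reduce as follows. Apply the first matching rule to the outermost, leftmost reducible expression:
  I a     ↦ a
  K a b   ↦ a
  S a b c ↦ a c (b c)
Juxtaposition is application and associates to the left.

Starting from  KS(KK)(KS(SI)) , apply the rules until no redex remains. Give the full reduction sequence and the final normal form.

Answer: normal form = SS  (in 2 steps)

Reduction:
  start: KS(KK)(KS(SI))
  →1  S(KS(SI))
  →2  SS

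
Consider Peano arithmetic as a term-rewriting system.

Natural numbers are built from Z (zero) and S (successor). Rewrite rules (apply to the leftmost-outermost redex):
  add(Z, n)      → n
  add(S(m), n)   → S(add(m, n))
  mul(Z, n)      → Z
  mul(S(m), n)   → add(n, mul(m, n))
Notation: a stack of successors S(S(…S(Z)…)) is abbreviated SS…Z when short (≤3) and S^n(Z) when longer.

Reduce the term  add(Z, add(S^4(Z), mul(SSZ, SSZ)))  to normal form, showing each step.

Answer: normal form = S^8(Z)  (in 15 steps)

Derivation:
  start: add(Z, add(S^4(Z), mul(SSZ, SSZ)))
  step 1: add(S^4(Z), mul(SSZ, SSZ))
  step 2: S(add(SSSZ, mul(SSZ, SSZ)))
  step 3: S(S(add(SSZ, mul(SSZ, SSZ))))
  step 4: S(S(S(add(SZ, mul(SSZ, SSZ)))))
  step 5: S(S(S(S(add(Z, mul(SSZ, SSZ))))))
  step 6: S(S(S(S(mul(SSZ, SSZ)))))
  step 7: S(S(S(S(add(SSZ, mul(SZ, SSZ))))))
  step 8: S(S(S(S(S(add(SZ, mul(SZ, SSZ)))))))
  step 9: S(S(S(S(S(S(add(Z, mul(SZ, SSZ))))))))
  step 10: S(S(S(S(S(S(mul(SZ, SSZ)))))))
  step 11: S(S(S(S(S(S(add(SSZ, mul(Z, SSZ))))))))
  step 12: S(S(S(S(S(S(S(add(SZ, mul(Z, SSZ)))))))))
  step 13: S(S(S(S(S(S(S(S(add(Z, mul(Z, SSZ))))))))))
  step 14: S(S(S(S(S(S(S(S(mul(Z, SSZ)))))))))
  step 15: S^8(Z)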